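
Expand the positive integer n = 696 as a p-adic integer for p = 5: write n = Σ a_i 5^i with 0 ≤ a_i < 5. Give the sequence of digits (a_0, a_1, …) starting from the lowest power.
(a_0, a_1, …) = (1, 4, 2, 0, 1)

Repeated division by 5 gives the digits low-to-high: 696 = 1 + 4·5^1 + 2·5^2 + 1·5^4. Digit sequence: (1, 4, 2, 0, 1).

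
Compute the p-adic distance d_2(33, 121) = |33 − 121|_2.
d_2(33, 121) = 1/8

Step 1 — x − y = 33 − 121 = -88. Step 2 — v_2(-88) = 3 (factor: -88 = −(2^3 · 11); the sign does not affect v_p). Step 3 — |x − y|_2 = 2^{-3} = 1/8.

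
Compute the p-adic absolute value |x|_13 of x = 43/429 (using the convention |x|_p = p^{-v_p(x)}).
|43/429|_13 = 13

Step 1 — compute v_13(x) by factoring powers of 13 out of the numerator and denominator: v_13(43/429) = -1. Step 2 — apply |x|_p = p^{-v_p(x)} = 13^{1} = 13.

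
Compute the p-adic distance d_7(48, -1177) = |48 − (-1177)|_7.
d_7(48, -1177) = 1/49

Step 1 — x − y = 48 − (-1177) = 1225. Step 2 — v_7(1225) = 2 (factor: 1225 = (7^2 · 25); the sign does not affect v_p). Step 3 — |x − y|_7 = 7^{-2} = 1/49.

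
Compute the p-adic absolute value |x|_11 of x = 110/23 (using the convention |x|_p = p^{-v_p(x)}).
|110/23|_11 = 1/11

Step 1 — compute v_11(x) by factoring powers of 11 out of the numerator and denominator: v_11(110/23) = 1. Step 2 — apply |x|_p = p^{-v_p(x)} = 11^{-1} = 1/11.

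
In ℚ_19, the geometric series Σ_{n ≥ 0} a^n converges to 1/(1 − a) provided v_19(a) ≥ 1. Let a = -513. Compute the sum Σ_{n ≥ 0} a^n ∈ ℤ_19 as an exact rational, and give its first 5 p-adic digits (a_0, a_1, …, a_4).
Σ a^n = 1/(1 − a) = 1/514;  first 5 digits = (1, 11, 5, 1, 3)

v_19(a) = 1 ≥ 1, so the series converges in ℤ_19 to 1/(1 − a) = 1/(1 − (-513)) = 1/514. Expand this rational in ℤ_19: compute digits iteratively via d_i = x_i mod 19, x_{i+1} = (x_i − d_i)/19. The first 5 digits are (1, 11, 5, 1, 3).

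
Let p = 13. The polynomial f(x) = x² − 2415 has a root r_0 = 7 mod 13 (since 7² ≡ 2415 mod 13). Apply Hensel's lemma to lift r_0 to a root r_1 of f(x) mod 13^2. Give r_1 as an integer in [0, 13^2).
r_1 = 7 (mod 169)

Hensel's recurrence: r_{i+1} = r_i − f(r_i)·(f′(r_i))^{-1} mod 13^{i+2}, with f′(x) = 2x. Iterate:
  r_0 = 7 (mod 13)
  r_1 = 7 (mod 169)
Final: r_1 = 7, and one checks f(r_1) ≡ 0 mod 13^2.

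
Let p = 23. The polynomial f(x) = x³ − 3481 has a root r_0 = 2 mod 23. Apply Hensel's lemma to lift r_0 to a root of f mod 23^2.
r_1 = 71 (mod 529)

Hensel: r_{i+1} = r_i − f(r_i)/f′(r_i) mod 23^{i+2}, where f′(x) = 3x². Iterate:
  r_0 = 2 (mod 23)
  r_1 = 71 (mod 529)
Final: r = 71 with f(r) ≡ 0 mod 23^2.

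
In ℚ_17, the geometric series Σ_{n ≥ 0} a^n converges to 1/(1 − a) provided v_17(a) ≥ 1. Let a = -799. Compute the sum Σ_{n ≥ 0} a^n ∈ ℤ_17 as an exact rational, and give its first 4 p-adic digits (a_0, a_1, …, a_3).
Σ a^n = 1/(1 − a) = 1/800;  first 4 digits = (1, 4, 13, 6)

v_17(a) = 1 ≥ 1, so the series converges in ℤ_17 to 1/(1 − a) = 1/(1 − (-799)) = 1/800. Expand this rational in ℤ_17: compute digits iteratively via d_i = x_i mod 17, x_{i+1} = (x_i − d_i)/17. The first 4 digits are (1, 4, 13, 6).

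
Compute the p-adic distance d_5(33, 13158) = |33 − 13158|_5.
d_5(33, 13158) = 1/625

Step 1 — x − y = 33 − 13158 = -13125. Step 2 — v_5(-13125) = 4 (factor: -13125 = −(5^4 · 21); the sign does not affect v_p). Step 3 — |x − y|_5 = 5^{-4} = 1/625.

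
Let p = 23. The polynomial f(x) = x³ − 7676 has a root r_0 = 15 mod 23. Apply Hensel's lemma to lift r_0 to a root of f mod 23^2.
r_1 = 222 (mod 529)

Hensel: r_{i+1} = r_i − f(r_i)/f′(r_i) mod 23^{i+2}, where f′(x) = 3x². Iterate:
  r_0 = 15 (mod 23)
  r_1 = 222 (mod 529)
Final: r = 222 with f(r) ≡ 0 mod 23^2.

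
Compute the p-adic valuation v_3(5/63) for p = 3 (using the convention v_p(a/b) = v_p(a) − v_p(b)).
v_3(5/63) = -2

Factor powers of 3 from the numerator and denominator of the reduced fraction: 5 = 3^0 · 5 and 63 = 3^2 · 7. Apply v_p(a/b) = v_p(a) − v_p(b): v_3(5/63) = 0 − 2 = -2.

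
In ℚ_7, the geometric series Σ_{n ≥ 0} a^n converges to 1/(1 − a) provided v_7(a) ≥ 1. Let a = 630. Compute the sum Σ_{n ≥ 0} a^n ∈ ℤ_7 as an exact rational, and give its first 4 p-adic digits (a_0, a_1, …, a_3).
Σ a^n = 1/(1 − a) = -1/629;  first 4 digits = (1, 6, 6, 2)

v_7(a) = 1 ≥ 1, so the series converges in ℤ_7 to 1/(1 − a) = 1/(1 − 630) = -1/629. Expand this rational in ℤ_7: compute digits iteratively via d_i = x_i mod 7, x_{i+1} = (x_i − d_i)/7. The first 4 digits are (1, 6, 6, 2).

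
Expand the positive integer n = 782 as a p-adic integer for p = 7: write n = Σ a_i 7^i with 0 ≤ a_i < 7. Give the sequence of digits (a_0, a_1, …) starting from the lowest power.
(a_0, a_1, …) = (5, 6, 1, 2)

Repeated division by 7 gives the digits low-to-high: 782 = 5 + 6·7^1 + 1·7^2 + 2·7^3. Digit sequence: (5, 6, 1, 2).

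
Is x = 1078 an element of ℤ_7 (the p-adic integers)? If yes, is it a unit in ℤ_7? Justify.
x ∈ ℤ_7 but not a unit; v_7(x) = 2 > 0

ℤ_7 = {x ∈ ℚ_7 : v_7(x) ≥ 0} and ℤ_7^× = {x ∈ ℤ_7 : v_7(x) = 0}. Here v_7(1078) = v_7(num) − v_7(den) = 2; compare against these criteria.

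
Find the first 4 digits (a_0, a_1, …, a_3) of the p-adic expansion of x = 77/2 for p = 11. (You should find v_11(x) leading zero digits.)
(a_0, …, a_3) = (0, 9, 5, 5)

v_11(77/2) = 1, so a_0 = ... = a_0 = 0. Factor out: x = 11^1 · u with u = 7/2 a unit in ℤ_11. Expand u iteratively via a_{v+i} = u_i mod 11, u_{i+1} = (u_i − a_{v+i})/11:
  u_0 = 7/2;  a_1 = 9;  u_1 = (u_0 − 9)/11 = -1/2
  u_1 = -1/2;  a_2 = 5;  u_2 = (u_1 − 5)/11 = -1/2
  u_2 = -1/2;  a_3 = 5;  u_3 = (u_2 − 5)/11 = -1/2
Digits: (0, 9, 5, 5).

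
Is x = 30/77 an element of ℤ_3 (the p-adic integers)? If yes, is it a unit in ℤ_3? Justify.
x ∈ ℤ_3 but not a unit; v_3(x) = 1 > 0

ℤ_3 = {x ∈ ℚ_3 : v_3(x) ≥ 0} and ℤ_3^× = {x ∈ ℤ_3 : v_3(x) = 0}. Here v_3(30/77) = v_3(num) − v_3(den) = 1; compare against these criteria.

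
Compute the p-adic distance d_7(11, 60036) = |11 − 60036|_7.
d_7(11, 60036) = 1/2401

Step 1 — x − y = 11 − 60036 = -60025. Step 2 — v_7(-60025) = 4 (factor: -60025 = −(7^4 · 25); the sign does not affect v_p). Step 3 — |x − y|_7 = 7^{-4} = 1/2401.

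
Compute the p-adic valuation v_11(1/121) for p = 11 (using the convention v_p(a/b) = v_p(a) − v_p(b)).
v_11(1/121) = -2

Factor powers of 11 from the numerator and denominator of the reduced fraction: 1 = 11^0 · 1 and 121 = 11^2 · 1. Apply v_p(a/b) = v_p(a) − v_p(b): v_11(1/121) = 0 − 2 = -2.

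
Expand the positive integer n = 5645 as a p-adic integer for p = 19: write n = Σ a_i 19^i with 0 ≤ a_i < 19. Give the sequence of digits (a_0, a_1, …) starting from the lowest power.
(a_0, a_1, …) = (2, 12, 15)

Repeated division by 19 gives the digits low-to-high: 5645 = 2 + 12·19^1 + 15·19^2. Digit sequence: (2, 12, 15).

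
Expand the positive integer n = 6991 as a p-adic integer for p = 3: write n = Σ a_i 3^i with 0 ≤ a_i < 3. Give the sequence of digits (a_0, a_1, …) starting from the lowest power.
(a_0, a_1, …) = (1, 2, 2, 0, 2, 1, 0, 0, 1)

Repeated division by 3 gives the digits low-to-high: 6991 = 1 + 2·3^1 + 2·3^2 + 2·3^4 + 1·3^5 + 1·3^8. Digit sequence: (1, 2, 2, 0, 2, 1, 0, 0, 1).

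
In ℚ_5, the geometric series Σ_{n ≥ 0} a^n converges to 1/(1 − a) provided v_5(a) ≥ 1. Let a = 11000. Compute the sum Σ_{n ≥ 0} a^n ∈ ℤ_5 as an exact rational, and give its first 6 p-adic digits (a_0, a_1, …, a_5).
Σ a^n = 1/(1 − a) = -1/10999;  first 6 digits = (1, 0, 0, 3, 2, 3)

v_5(a) = 3 ≥ 1, so the series converges in ℤ_5 to 1/(1 − a) = 1/(1 − 11000) = -1/10999. Expand this rational in ℤ_5: compute digits iteratively via d_i = x_i mod 5, x_{i+1} = (x_i − d_i)/5. The first 6 digits are (1, 0, 0, 3, 2, 3).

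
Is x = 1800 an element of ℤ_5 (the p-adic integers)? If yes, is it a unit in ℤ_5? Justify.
x ∈ ℤ_5 but not a unit; v_5(x) = 2 > 0

ℤ_5 = {x ∈ ℚ_5 : v_5(x) ≥ 0} and ℤ_5^× = {x ∈ ℤ_5 : v_5(x) = 0}. Here v_5(1800) = v_5(num) − v_5(den) = 2; compare against these criteria.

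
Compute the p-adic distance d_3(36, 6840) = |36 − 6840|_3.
d_3(36, 6840) = 1/243

Step 1 — x − y = 36 − 6840 = -6804. Step 2 — v_3(-6804) = 5 (factor: -6804 = −(3^5 · 28); the sign does not affect v_p). Step 3 — |x − y|_3 = 3^{-5} = 1/243.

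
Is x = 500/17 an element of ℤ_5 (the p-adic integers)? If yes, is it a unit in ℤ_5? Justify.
x ∈ ℤ_5 but not a unit; v_5(x) = 3 > 0

ℤ_5 = {x ∈ ℚ_5 : v_5(x) ≥ 0} and ℤ_5^× = {x ∈ ℤ_5 : v_5(x) = 0}. Here v_5(500/17) = v_5(num) − v_5(den) = 3; compare against these criteria.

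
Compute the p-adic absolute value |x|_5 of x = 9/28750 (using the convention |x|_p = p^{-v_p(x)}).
|9/28750|_5 = 625

Step 1 — compute v_5(x) by factoring powers of 5 out of the numerator and denominator: v_5(9/28750) = -4. Step 2 — apply |x|_p = p^{-v_p(x)} = 5^{4} = 625.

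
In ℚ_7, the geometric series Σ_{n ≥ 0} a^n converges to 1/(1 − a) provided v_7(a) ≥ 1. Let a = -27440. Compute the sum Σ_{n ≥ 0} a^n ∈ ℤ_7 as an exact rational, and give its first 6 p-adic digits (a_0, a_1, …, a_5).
Σ a^n = 1/(1 − a) = 1/27441;  first 6 digits = (1, 0, 0, 4, 2, 5)

v_7(a) = 3 ≥ 1, so the series converges in ℤ_7 to 1/(1 − a) = 1/(1 − (-27440)) = 1/27441. Expand this rational in ℤ_7: compute digits iteratively via d_i = x_i mod 7, x_{i+1} = (x_i − d_i)/7. The first 6 digits are (1, 0, 0, 4, 2, 5).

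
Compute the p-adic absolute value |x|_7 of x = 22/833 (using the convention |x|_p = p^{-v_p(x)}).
|22/833|_7 = 49

Step 1 — compute v_7(x) by factoring powers of 7 out of the numerator and denominator: v_7(22/833) = -2. Step 2 — apply |x|_p = p^{-v_p(x)} = 7^{2} = 49.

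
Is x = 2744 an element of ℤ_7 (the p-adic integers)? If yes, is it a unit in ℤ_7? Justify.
x ∈ ℤ_7 but not a unit; v_7(x) = 3 > 0

ℤ_7 = {x ∈ ℚ_7 : v_7(x) ≥ 0} and ℤ_7^× = {x ∈ ℤ_7 : v_7(x) = 0}. Here v_7(2744) = v_7(num) − v_7(den) = 3; compare against these criteria.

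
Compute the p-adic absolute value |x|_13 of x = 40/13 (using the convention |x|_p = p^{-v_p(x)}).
|40/13|_13 = 13

Step 1 — compute v_13(x) by factoring powers of 13 out of the numerator and denominator: v_13(40/13) = -1. Step 2 — apply |x|_p = p^{-v_p(x)} = 13^{1} = 13.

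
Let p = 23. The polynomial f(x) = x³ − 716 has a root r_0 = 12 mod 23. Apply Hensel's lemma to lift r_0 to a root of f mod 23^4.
r_3 = 22115 (mod 279841)

Hensel: r_{i+1} = r_i − f(r_i)/f′(r_i) mod 23^{i+2}, where f′(x) = 3x². Iterate:
  r_0 = 12 (mod 23)
  r_1 = 426 (mod 529)
  r_2 = 9948 (mod 12167)
  r_3 = 22115 (mod 279841)
Final: r = 22115 with f(r) ≡ 0 mod 23^4.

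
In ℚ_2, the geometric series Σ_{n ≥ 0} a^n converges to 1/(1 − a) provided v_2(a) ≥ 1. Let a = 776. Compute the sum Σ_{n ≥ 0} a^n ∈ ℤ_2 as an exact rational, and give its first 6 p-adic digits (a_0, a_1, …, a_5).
Σ a^n = 1/(1 − a) = -1/775;  first 6 digits = (1, 0, 0, 1, 0, 0)

v_2(a) = 3 ≥ 1, so the series converges in ℤ_2 to 1/(1 − a) = 1/(1 − 776) = -1/775. Expand this rational in ℤ_2: compute digits iteratively via d_i = x_i mod 2, x_{i+1} = (x_i − d_i)/2. The first 6 digits are (1, 0, 0, 1, 0, 0).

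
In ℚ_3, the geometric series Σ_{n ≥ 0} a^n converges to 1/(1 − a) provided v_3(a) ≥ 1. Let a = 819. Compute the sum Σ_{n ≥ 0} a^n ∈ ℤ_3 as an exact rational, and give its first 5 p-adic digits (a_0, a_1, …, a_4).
Σ a^n = 1/(1 − a) = -1/818;  first 5 digits = (1, 0, 1, 0, 2)

v_3(a) = 2 ≥ 1, so the series converges in ℤ_3 to 1/(1 − a) = 1/(1 − 819) = -1/818. Expand this rational in ℤ_3: compute digits iteratively via d_i = x_i mod 3, x_{i+1} = (x_i − d_i)/3. The first 5 digits are (1, 0, 1, 0, 2).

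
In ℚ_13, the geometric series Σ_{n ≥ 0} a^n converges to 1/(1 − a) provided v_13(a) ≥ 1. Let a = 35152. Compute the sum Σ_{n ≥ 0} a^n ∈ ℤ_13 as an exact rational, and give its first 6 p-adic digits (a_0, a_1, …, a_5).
Σ a^n = 1/(1 − a) = -1/35151;  first 6 digits = (1, 0, 0, 3, 1, 0)

v_13(a) = 3 ≥ 1, so the series converges in ℤ_13 to 1/(1 − a) = 1/(1 − 35152) = -1/35151. Expand this rational in ℤ_13: compute digits iteratively via d_i = x_i mod 13, x_{i+1} = (x_i − d_i)/13. The first 6 digits are (1, 0, 0, 3, 1, 0).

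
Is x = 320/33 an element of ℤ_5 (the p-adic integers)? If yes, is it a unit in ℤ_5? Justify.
x ∈ ℤ_5 but not a unit; v_5(x) = 1 > 0

ℤ_5 = {x ∈ ℚ_5 : v_5(x) ≥ 0} and ℤ_5^× = {x ∈ ℤ_5 : v_5(x) = 0}. Here v_5(320/33) = v_5(num) − v_5(den) = 1; compare against these criteria.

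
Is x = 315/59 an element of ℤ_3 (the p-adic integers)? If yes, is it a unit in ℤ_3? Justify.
x ∈ ℤ_3 but not a unit; v_3(x) = 2 > 0

ℤ_3 = {x ∈ ℚ_3 : v_3(x) ≥ 0} and ℤ_3^× = {x ∈ ℤ_3 : v_3(x) = 0}. Here v_3(315/59) = v_3(num) − v_3(den) = 2; compare against these criteria.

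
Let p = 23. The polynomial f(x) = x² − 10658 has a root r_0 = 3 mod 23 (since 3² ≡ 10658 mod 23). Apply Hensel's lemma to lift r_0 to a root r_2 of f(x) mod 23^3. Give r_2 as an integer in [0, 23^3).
r_2 = 11388 (mod 12167)

Hensel's recurrence: r_{i+1} = r_i − f(r_i)·(f′(r_i))^{-1} mod 23^{i+2}, with f′(x) = 2x. Iterate:
  r_0 = 3 (mod 23)
  r_1 = 279 (mod 529)
  r_2 = 11388 (mod 12167)
Final: r_2 = 11388, and one checks f(r_2) ≡ 0 mod 23^3.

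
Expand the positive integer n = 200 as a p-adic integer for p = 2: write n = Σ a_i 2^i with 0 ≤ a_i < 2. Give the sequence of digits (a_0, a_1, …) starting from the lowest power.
(a_0, a_1, …) = (0, 0, 0, 1, 0, 0, 1, 1)

Repeated division by 2 gives the digits low-to-high: 200 = 1·2^3 + 1·2^6 + 1·2^7. Digit sequence: (0, 0, 0, 1, 0, 0, 1, 1).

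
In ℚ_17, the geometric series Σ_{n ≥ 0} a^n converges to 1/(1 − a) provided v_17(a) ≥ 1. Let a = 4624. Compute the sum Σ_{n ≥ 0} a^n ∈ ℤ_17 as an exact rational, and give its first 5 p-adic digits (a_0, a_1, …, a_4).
Σ a^n = 1/(1 − a) = -1/4623;  first 5 digits = (1, 0, 16, 0, 1)

v_17(a) = 2 ≥ 1, so the series converges in ℤ_17 to 1/(1 − a) = 1/(1 − 4624) = -1/4623. Expand this rational in ℤ_17: compute digits iteratively via d_i = x_i mod 17, x_{i+1} = (x_i − d_i)/17. The first 5 digits are (1, 0, 16, 0, 1).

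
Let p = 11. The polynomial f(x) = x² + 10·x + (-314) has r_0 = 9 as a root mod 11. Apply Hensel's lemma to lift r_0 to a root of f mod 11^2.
r_1 = 53 (mod 121)

Hensel: r_{i+1} = r_i − f(r_i)·(f′(r_i))^{-1} mod 11^{i+2}, f′(x) = 2x + 10. Iterate:
  r_0 = 9 (mod 11)
  r_1 = 53 (mod 121)
Final: r = 53 satisfies f(r) ≡ 0 mod 11^2.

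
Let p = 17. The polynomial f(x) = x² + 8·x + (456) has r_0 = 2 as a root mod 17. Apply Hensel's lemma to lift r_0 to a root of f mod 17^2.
r_1 = 155 (mod 289)

Hensel: r_{i+1} = r_i − f(r_i)·(f′(r_i))^{-1} mod 17^{i+2}, f′(x) = 2x + 8. Iterate:
  r_0 = 2 (mod 17)
  r_1 = 155 (mod 289)
Final: r = 155 satisfies f(r) ≡ 0 mod 17^2.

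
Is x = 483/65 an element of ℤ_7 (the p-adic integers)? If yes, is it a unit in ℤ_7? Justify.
x ∈ ℤ_7 but not a unit; v_7(x) = 1 > 0

ℤ_7 = {x ∈ ℚ_7 : v_7(x) ≥ 0} and ℤ_7^× = {x ∈ ℤ_7 : v_7(x) = 0}. Here v_7(483/65) = v_7(num) − v_7(den) = 1; compare against these criteria.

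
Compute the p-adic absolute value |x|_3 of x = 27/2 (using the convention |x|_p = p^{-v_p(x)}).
|27/2|_3 = 1/27

Step 1 — compute v_3(x) by factoring powers of 3 out of the numerator and denominator: v_3(27/2) = 3. Step 2 — apply |x|_p = p^{-v_p(x)} = 3^{-3} = 1/27.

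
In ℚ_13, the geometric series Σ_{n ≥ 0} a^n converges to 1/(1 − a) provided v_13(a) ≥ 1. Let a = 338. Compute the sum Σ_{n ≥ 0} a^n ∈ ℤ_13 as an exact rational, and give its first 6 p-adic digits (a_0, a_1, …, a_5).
Σ a^n = 1/(1 − a) = -1/337;  first 6 digits = (1, 0, 2, 0, 4, 0)

v_13(a) = 2 ≥ 1, so the series converges in ℤ_13 to 1/(1 − a) = 1/(1 − 338) = -1/337. Expand this rational in ℤ_13: compute digits iteratively via d_i = x_i mod 13, x_{i+1} = (x_i − d_i)/13. The first 6 digits are (1, 0, 2, 0, 4, 0).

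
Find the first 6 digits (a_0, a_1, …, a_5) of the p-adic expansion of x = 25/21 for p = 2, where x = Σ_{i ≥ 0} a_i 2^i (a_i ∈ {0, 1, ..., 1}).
(a_0, …, a_5) = (1, 0, 1, 0, 1, 1)

v_2(25/21) = 0 (numerator and denominator both coprime to 2), so x ∈ ℤ_2^×. Compute digits iteratively via a_i = x_i mod 2, x_{i+1} = (x_i − a_i)/2, with x_0 = x:
  x_0 = 25/21;  a_0 = 1;  x_1 = (x_0 − 1)/2 = 2/21
  x_1 = 2/21;  a_1 = 0;  x_2 = (x_1 − 0)/2 = 1/21
  x_2 = 1/21;  a_2 = 1;  x_3 = (x_2 − 1)/2 = -10/21
  x_3 = -10/21;  a_3 = 0;  x_4 = (x_3 − 0)/2 = -5/21
  x_4 = -5/21;  a_4 = 1;  x_5 = (x_4 − 1)/2 = -13/21
  x_5 = -13/21;  a_5 = 1;  x_6 = (x_5 − 1)/2 = -17/21
Digits: (1, 0, 1, 0, 1, 1).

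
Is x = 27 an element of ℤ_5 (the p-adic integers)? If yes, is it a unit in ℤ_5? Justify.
x ∈ ℤ_5^× (unit); v_5(x) = 0

ℤ_5 = {x ∈ ℚ_5 : v_5(x) ≥ 0} and ℤ_5^× = {x ∈ ℤ_5 : v_5(x) = 0}. Here v_5(27) = v_5(num) − v_5(den) = 0; compare against these criteria.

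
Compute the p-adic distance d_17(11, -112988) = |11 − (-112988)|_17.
d_17(11, -112988) = 1/4913

Step 1 — x − y = 11 − (-112988) = 112999. Step 2 — v_17(112999) = 3 (factor: 112999 = (17^3 · 23); the sign does not affect v_p). Step 3 — |x − y|_17 = 17^{-3} = 1/4913.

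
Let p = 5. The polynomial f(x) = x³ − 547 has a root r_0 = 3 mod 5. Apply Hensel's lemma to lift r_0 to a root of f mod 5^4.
r_3 = 313 (mod 625)

Hensel: r_{i+1} = r_i − f(r_i)/f′(r_i) mod 5^{i+2}, where f′(x) = 3x². Iterate:
  r_0 = 3 (mod 5)
  r_1 = 13 (mod 25)
  r_2 = 63 (mod 125)
  r_3 = 313 (mod 625)
Final: r = 313 with f(r) ≡ 0 mod 5^4.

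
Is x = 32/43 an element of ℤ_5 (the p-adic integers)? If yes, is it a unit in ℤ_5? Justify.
x ∈ ℤ_5^× (unit); v_5(x) = 0

ℤ_5 = {x ∈ ℚ_5 : v_5(x) ≥ 0} and ℤ_5^× = {x ∈ ℤ_5 : v_5(x) = 0}. Here v_5(32/43) = v_5(num) − v_5(den) = 0; compare against these criteria.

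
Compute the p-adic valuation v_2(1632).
v_2(1632) = 5

v_2(n) is the largest exponent k such that 2^k divides n. Factor out: 1632 = 2^5 · 51. (Sign doesn't affect v_p.) So v_2(1632) = 5.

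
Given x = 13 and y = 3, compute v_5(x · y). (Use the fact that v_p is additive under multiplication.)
v_5(39) = 0

v_p(x) = 0 (factor: 13 = 5^0 · 13); v_p(y) = 0 (factor: 3 = 5^0 · 3). Additivity: v_p(xy) = v_p(x) + v_p(y) = 0 + 0 = 0. (Direct check: xy = 39 = 5^0 · (39).)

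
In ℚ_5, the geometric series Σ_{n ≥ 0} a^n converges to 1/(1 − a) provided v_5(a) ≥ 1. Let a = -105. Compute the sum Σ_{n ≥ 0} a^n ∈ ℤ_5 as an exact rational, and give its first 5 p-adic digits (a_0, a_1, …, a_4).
Σ a^n = 1/(1 − a) = 1/106;  first 5 digits = (1, 4, 1, 1, 1)

v_5(a) = 1 ≥ 1, so the series converges in ℤ_5 to 1/(1 − a) = 1/(1 − (-105)) = 1/106. Expand this rational in ℤ_5: compute digits iteratively via d_i = x_i mod 5, x_{i+1} = (x_i − d_i)/5. The first 5 digits are (1, 4, 1, 1, 1).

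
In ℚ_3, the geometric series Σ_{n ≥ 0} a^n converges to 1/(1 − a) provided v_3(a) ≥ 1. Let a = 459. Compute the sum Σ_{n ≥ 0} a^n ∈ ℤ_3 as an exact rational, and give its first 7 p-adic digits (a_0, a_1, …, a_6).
Σ a^n = 1/(1 − a) = -1/458;  first 7 digits = (1, 0, 0, 2, 2, 1, 1)

v_3(a) = 3 ≥ 1, so the series converges in ℤ_3 to 1/(1 − a) = 1/(1 − 459) = -1/458. Expand this rational in ℤ_3: compute digits iteratively via d_i = x_i mod 3, x_{i+1} = (x_i − d_i)/3. The first 7 digits are (1, 0, 0, 2, 2, 1, 1).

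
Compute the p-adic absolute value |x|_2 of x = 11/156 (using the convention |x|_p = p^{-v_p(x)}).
|11/156|_2 = 4

Step 1 — compute v_2(x) by factoring powers of 2 out of the numerator and denominator: v_2(11/156) = -2. Step 2 — apply |x|_p = p^{-v_p(x)} = 2^{2} = 4.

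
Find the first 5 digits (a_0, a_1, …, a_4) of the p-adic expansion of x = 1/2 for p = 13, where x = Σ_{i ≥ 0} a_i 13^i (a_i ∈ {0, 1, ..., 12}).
(a_0, …, a_4) = (7, 6, 6, 6, 6)

v_13(1/2) = 0 (numerator and denominator both coprime to 13), so x ∈ ℤ_13^×. Compute digits iteratively via a_i = x_i mod 13, x_{i+1} = (x_i − a_i)/13, with x_0 = x:
  x_0 = 1/2;  a_0 = 7;  x_1 = (x_0 − 7)/13 = -1/2
  x_1 = -1/2;  a_1 = 6;  x_2 = (x_1 − 6)/13 = -1/2
  x_2 = -1/2;  a_2 = 6;  x_3 = (x_2 − 6)/13 = -1/2
  x_3 = -1/2;  a_3 = 6;  x_4 = (x_3 − 6)/13 = -1/2
  x_4 = -1/2;  a_4 = 6;  x_5 = (x_4 − 6)/13 = -1/2
Digits: (7, 6, 6, 6, 6).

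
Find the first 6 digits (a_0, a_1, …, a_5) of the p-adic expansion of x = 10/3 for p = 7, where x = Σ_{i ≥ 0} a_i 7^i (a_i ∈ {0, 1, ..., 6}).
(a_0, …, a_5) = (1, 5, 4, 4, 4, 4)

v_7(10/3) = 0 (numerator and denominator both coprime to 7), so x ∈ ℤ_7^×. Compute digits iteratively via a_i = x_i mod 7, x_{i+1} = (x_i − a_i)/7, with x_0 = x:
  x_0 = 10/3;  a_0 = 1;  x_1 = (x_0 − 1)/7 = 1/3
  x_1 = 1/3;  a_1 = 5;  x_2 = (x_1 − 5)/7 = -2/3
  x_2 = -2/3;  a_2 = 4;  x_3 = (x_2 − 4)/7 = -2/3
  x_3 = -2/3;  a_3 = 4;  x_4 = (x_3 − 4)/7 = -2/3
  x_4 = -2/3;  a_4 = 4;  x_5 = (x_4 − 4)/7 = -2/3
  x_5 = -2/3;  a_5 = 4;  x_6 = (x_5 − 4)/7 = -2/3
Digits: (1, 5, 4, 4, 4, 4).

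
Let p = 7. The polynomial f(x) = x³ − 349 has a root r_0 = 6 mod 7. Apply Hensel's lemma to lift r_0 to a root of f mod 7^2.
r_1 = 34 (mod 49)

Hensel: r_{i+1} = r_i − f(r_i)/f′(r_i) mod 7^{i+2}, where f′(x) = 3x². Iterate:
  r_0 = 6 (mod 7)
  r_1 = 34 (mod 49)
Final: r = 34 with f(r) ≡ 0 mod 7^2.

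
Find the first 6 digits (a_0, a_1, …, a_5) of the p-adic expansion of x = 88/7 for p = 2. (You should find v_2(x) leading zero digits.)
(a_0, …, a_5) = (0, 0, 0, 1, 0, 1)

v_2(88/7) = 3, so a_0 = ... = a_2 = 0. Factor out: x = 2^3 · u with u = 11/7 a unit in ℤ_2. Expand u iteratively via a_{v+i} = u_i mod 2, u_{i+1} = (u_i − a_{v+i})/2:
  u_0 = 11/7;  a_3 = 1;  u_1 = (u_0 − 1)/2 = 2/7
  u_1 = 2/7;  a_4 = 0;  u_2 = (u_1 − 0)/2 = 1/7
  u_2 = 1/7;  a_5 = 1;  u_3 = (u_2 − 1)/2 = -3/7
Digits: (0, 0, 0, 1, 0, 1).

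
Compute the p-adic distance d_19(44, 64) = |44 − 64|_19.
d_19(44, 64) = 1

Step 1 — x − y = 44 − 64 = -20. Step 2 — v_19(-20) = 0 (factor: -20 = −(19^0 · 20); the sign does not affect v_p). Step 3 — |x − y|_19 = 19^{0} = 1.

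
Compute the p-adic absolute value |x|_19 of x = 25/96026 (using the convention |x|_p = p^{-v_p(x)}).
|25/96026|_19 = 6859

Step 1 — compute v_19(x) by factoring powers of 19 out of the numerator and denominator: v_19(25/96026) = -3. Step 2 — apply |x|_p = p^{-v_p(x)} = 19^{3} = 6859.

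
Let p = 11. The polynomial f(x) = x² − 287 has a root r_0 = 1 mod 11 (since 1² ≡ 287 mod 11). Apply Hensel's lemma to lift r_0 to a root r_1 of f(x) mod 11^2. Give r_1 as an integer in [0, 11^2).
r_1 = 23 (mod 121)

Hensel's recurrence: r_{i+1} = r_i − f(r_i)·(f′(r_i))^{-1} mod 11^{i+2}, with f′(x) = 2x. Iterate:
  r_0 = 1 (mod 11)
  r_1 = 23 (mod 121)
Final: r_1 = 23, and one checks f(r_1) ≡ 0 mod 11^2.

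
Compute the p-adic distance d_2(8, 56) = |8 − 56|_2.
d_2(8, 56) = 1/16

Step 1 — x − y = 8 − 56 = -48. Step 2 — v_2(-48) = 4 (factor: -48 = −(2^4 · 3); the sign does not affect v_p). Step 3 — |x − y|_2 = 2^{-4} = 1/16.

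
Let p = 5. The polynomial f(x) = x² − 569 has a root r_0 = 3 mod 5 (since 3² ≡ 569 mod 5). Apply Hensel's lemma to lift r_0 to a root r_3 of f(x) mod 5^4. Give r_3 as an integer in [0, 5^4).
r_3 = 413 (mod 625)

Hensel's recurrence: r_{i+1} = r_i − f(r_i)·(f′(r_i))^{-1} mod 5^{i+2}, with f′(x) = 2x. Iterate:
  r_0 = 3 (mod 5)
  r_1 = 13 (mod 25)
  r_2 = 38 (mod 125)
  r_3 = 413 (mod 625)
Final: r_3 = 413, and one checks f(r_3) ≡ 0 mod 5^4.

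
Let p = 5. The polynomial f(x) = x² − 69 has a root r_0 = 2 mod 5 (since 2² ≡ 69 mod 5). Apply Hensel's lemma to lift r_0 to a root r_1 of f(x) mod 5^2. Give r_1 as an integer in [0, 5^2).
r_1 = 12 (mod 25)

Hensel's recurrence: r_{i+1} = r_i − f(r_i)·(f′(r_i))^{-1} mod 5^{i+2}, with f′(x) = 2x. Iterate:
  r_0 = 2 (mod 5)
  r_1 = 12 (mod 25)
Final: r_1 = 12, and one checks f(r_1) ≡ 0 mod 5^2.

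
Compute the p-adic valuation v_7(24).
v_7(24) = 0

v_7(n) is the largest exponent k such that 7^k divides n. Factor out: 24 = 7^0 · 24. (Sign doesn't affect v_p.) So v_7(24) = 0.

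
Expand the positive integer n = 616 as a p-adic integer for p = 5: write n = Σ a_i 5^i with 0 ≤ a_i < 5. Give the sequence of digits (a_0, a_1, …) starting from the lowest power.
(a_0, a_1, …) = (1, 3, 4, 4)

Repeated division by 5 gives the digits low-to-high: 616 = 1 + 3·5^1 + 4·5^2 + 4·5^3. Digit sequence: (1, 3, 4, 4).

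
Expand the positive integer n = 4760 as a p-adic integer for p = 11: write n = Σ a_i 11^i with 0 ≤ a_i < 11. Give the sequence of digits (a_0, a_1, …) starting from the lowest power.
(a_0, a_1, …) = (8, 3, 6, 3)

Repeated division by 11 gives the digits low-to-high: 4760 = 8 + 3·11^1 + 6·11^2 + 3·11^3. Digit sequence: (8, 3, 6, 3).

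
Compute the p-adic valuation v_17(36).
v_17(36) = 0

v_17(n) is the largest exponent k such that 17^k divides n. Factor out: 36 = 17^0 · 36. (Sign doesn't affect v_p.) So v_17(36) = 0.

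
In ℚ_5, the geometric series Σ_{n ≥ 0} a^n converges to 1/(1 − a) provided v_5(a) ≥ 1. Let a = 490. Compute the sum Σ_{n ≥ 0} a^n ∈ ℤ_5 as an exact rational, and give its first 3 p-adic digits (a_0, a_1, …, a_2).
Σ a^n = 1/(1 − a) = -1/489;  first 3 digits = (1, 3, 3)

v_5(a) = 1 ≥ 1, so the series converges in ℤ_5 to 1/(1 − a) = 1/(1 − 490) = -1/489. Expand this rational in ℤ_5: compute digits iteratively via d_i = x_i mod 5, x_{i+1} = (x_i − d_i)/5. The first 3 digits are (1, 3, 3).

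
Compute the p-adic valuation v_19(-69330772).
v_19(-69330772) = 5

v_19(n) is the largest exponent k such that 19^k divides n. Factor out: -69330772 = -19^5 · 28. (Sign doesn't affect v_p.) So v_19(-69330772) = 5.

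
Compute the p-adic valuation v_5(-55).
v_5(-55) = 1

v_5(n) is the largest exponent k such that 5^k divides n. Factor out: -55 = -5^1 · 11. (Sign doesn't affect v_p.) So v_5(-55) = 1.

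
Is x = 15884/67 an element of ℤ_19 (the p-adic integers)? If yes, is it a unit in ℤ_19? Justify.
x ∈ ℤ_19 but not a unit; v_19(x) = 2 > 0

ℤ_19 = {x ∈ ℚ_19 : v_19(x) ≥ 0} and ℤ_19^× = {x ∈ ℤ_19 : v_19(x) = 0}. Here v_19(15884/67) = v_19(num) − v_19(den) = 2; compare against these criteria.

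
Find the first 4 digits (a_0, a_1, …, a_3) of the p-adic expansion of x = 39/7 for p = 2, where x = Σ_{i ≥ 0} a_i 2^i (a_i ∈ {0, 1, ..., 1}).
(a_0, …, a_3) = (1, 0, 0, 0)

v_2(39/7) = 0 (numerator and denominator both coprime to 2), so x ∈ ℤ_2^×. Compute digits iteratively via a_i = x_i mod 2, x_{i+1} = (x_i − a_i)/2, with x_0 = x:
  x_0 = 39/7;  a_0 = 1;  x_1 = (x_0 − 1)/2 = 16/7
  x_1 = 16/7;  a_1 = 0;  x_2 = (x_1 − 0)/2 = 8/7
  x_2 = 8/7;  a_2 = 0;  x_3 = (x_2 − 0)/2 = 4/7
  x_3 = 4/7;  a_3 = 0;  x_4 = (x_3 − 0)/2 = 2/7
Digits: (1, 0, 0, 0).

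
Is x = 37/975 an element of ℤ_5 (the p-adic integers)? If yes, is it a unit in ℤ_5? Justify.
x ∉ ℤ_5 (v_5(x) = -2 < 0)

ℤ_5 = {x ∈ ℚ_5 : v_5(x) ≥ 0} and ℤ_5^× = {x ∈ ℤ_5 : v_5(x) = 0}. Here v_5(37/975) = v_5(num) − v_5(den) = -2; compare against these criteria.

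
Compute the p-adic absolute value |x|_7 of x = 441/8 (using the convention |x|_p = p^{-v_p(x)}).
|441/8|_7 = 1/49

Step 1 — compute v_7(x) by factoring powers of 7 out of the numerator and denominator: v_7(441/8) = 2. Step 2 — apply |x|_p = p^{-v_p(x)} = 7^{-2} = 1/49.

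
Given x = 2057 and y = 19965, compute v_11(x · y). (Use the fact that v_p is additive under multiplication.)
v_11(41068005) = 5

v_p(x) = 2 (factor: 2057 = 11^2 · 17); v_p(y) = 3 (factor: 19965 = 11^3 · 15). Additivity: v_p(xy) = v_p(x) + v_p(y) = 2 + 3 = 5. (Direct check: xy = 41068005 = 11^5 · (255).)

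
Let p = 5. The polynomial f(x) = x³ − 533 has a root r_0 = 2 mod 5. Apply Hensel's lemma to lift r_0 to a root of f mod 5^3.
r_2 = 77 (mod 125)

Hensel: r_{i+1} = r_i − f(r_i)/f′(r_i) mod 5^{i+2}, where f′(x) = 3x². Iterate:
  r_0 = 2 (mod 5)
  r_1 = 2 (mod 25)
  r_2 = 77 (mod 125)
Final: r = 77 with f(r) ≡ 0 mod 5^3.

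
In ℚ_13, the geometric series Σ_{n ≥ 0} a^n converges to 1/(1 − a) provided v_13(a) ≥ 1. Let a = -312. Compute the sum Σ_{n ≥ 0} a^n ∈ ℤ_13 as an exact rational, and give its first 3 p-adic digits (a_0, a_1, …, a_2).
Σ a^n = 1/(1 − a) = 1/313;  first 3 digits = (1, 2, 2)

v_13(a) = 1 ≥ 1, so the series converges in ℤ_13 to 1/(1 − a) = 1/(1 − (-312)) = 1/313. Expand this rational in ℤ_13: compute digits iteratively via d_i = x_i mod 13, x_{i+1} = (x_i − d_i)/13. The first 3 digits are (1, 2, 2).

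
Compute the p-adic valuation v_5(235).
v_5(235) = 1

v_5(n) is the largest exponent k such that 5^k divides n. Factor out: 235 = 5^1 · 47. (Sign doesn't affect v_p.) So v_5(235) = 1.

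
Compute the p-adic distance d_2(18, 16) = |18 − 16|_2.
d_2(18, 16) = 1/2

Step 1 — x − y = 18 − 16 = 2. Step 2 — v_2(2) = 1 (factor: 2 = (2^1 · 1); the sign does not affect v_p). Step 3 — |x − y|_2 = 2^{-1} = 1/2.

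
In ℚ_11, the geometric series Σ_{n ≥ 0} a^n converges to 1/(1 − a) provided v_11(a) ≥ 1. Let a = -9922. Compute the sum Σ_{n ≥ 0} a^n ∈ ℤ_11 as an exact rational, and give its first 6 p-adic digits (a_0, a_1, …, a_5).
Σ a^n = 1/(1 − a) = 1/9923;  first 6 digits = (1, 0, 6, 3, 2, 6)

v_11(a) = 2 ≥ 1, so the series converges in ℤ_11 to 1/(1 − a) = 1/(1 − (-9922)) = 1/9923. Expand this rational in ℤ_11: compute digits iteratively via d_i = x_i mod 11, x_{i+1} = (x_i − d_i)/11. The first 6 digits are (1, 0, 6, 3, 2, 6).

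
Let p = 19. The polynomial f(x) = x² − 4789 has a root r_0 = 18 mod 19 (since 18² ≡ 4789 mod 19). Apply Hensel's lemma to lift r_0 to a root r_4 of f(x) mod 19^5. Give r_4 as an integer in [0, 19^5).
r_4 = 1628603 (mod 2476099)

Hensel's recurrence: r_{i+1} = r_i − f(r_i)·(f′(r_i))^{-1} mod 19^{i+2}, with f′(x) = 2x. Iterate:
  r_0 = 18 (mod 19)
  r_1 = 132 (mod 361)
  r_2 = 3020 (mod 6859)
  r_3 = 64751 (mod 130321)
  r_4 = 1628603 (mod 2476099)
Final: r_4 = 1628603, and one checks f(r_4) ≡ 0 mod 19^5.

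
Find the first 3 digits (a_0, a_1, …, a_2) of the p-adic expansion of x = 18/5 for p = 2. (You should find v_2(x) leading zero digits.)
(a_0, …, a_2) = (0, 1, 0)

v_2(18/5) = 1, so a_0 = ... = a_0 = 0. Factor out: x = 2^1 · u with u = 9/5 a unit in ℤ_2. Expand u iteratively via a_{v+i} = u_i mod 2, u_{i+1} = (u_i − a_{v+i})/2:
  u_0 = 9/5;  a_1 = 1;  u_1 = (u_0 − 1)/2 = 2/5
  u_1 = 2/5;  a_2 = 0;  u_2 = (u_1 − 0)/2 = 1/5
Digits: (0, 1, 0).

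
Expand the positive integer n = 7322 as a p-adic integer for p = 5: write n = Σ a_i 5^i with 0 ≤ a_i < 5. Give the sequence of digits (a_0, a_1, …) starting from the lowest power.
(a_0, a_1, …) = (2, 4, 2, 3, 1, 2)

Repeated division by 5 gives the digits low-to-high: 7322 = 2 + 4·5^1 + 2·5^2 + 3·5^3 + 1·5^4 + 2·5^5. Digit sequence: (2, 4, 2, 3, 1, 2).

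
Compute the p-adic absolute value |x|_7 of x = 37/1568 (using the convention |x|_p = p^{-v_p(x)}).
|37/1568|_7 = 49

Step 1 — compute v_7(x) by factoring powers of 7 out of the numerator and denominator: v_7(37/1568) = -2. Step 2 — apply |x|_p = p^{-v_p(x)} = 7^{2} = 49.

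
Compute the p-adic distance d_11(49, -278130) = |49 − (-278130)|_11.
d_11(49, -278130) = 1/14641

Step 1 — x − y = 49 − (-278130) = 278179. Step 2 — v_11(278179) = 4 (factor: 278179 = (11^4 · 19); the sign does not affect v_p). Step 3 — |x − y|_11 = 11^{-4} = 1/14641.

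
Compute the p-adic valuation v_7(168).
v_7(168) = 1

v_7(n) is the largest exponent k such that 7^k divides n. Factor out: 168 = 7^1 · 24. (Sign doesn't affect v_p.) So v_7(168) = 1.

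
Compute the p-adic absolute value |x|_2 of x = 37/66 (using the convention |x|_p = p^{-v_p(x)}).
|37/66|_2 = 2

Step 1 — compute v_2(x) by factoring powers of 2 out of the numerator and denominator: v_2(37/66) = -1. Step 2 — apply |x|_p = p^{-v_p(x)} = 2^{1} = 2.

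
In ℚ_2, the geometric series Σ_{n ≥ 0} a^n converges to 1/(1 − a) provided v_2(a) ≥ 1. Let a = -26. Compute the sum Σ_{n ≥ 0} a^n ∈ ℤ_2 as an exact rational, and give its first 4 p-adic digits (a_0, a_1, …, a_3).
Σ a^n = 1/(1 − a) = 1/27;  first 4 digits = (1, 1, 0, 0)

v_2(a) = 1 ≥ 1, so the series converges in ℤ_2 to 1/(1 − a) = 1/(1 − (-26)) = 1/27. Expand this rational in ℤ_2: compute digits iteratively via d_i = x_i mod 2, x_{i+1} = (x_i − d_i)/2. The first 4 digits are (1, 1, 0, 0).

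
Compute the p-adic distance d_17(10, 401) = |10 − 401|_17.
d_17(10, 401) = 1/17

Step 1 — x − y = 10 − 401 = -391. Step 2 — v_17(-391) = 1 (factor: -391 = −(17^1 · 23); the sign does not affect v_p). Step 3 — |x − y|_17 = 17^{-1} = 1/17.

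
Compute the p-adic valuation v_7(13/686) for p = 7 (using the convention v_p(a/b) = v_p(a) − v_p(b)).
v_7(13/686) = -3

Factor powers of 7 from the numerator and denominator of the reduced fraction: 13 = 7^0 · 13 and 686 = 7^3 · 2. Apply v_p(a/b) = v_p(a) − v_p(b): v_7(13/686) = 0 − 3 = -3.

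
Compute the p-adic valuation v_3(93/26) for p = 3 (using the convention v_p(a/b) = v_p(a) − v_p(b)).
v_3(93/26) = 1

Factor powers of 3 from the numerator and denominator of the reduced fraction: 93 = 3^1 · 31 and 26 = 3^0 · 26. Apply v_p(a/b) = v_p(a) − v_p(b): v_3(93/26) = 1 − 0 = 1.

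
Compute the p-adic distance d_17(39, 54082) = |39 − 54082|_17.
d_17(39, 54082) = 1/4913

Step 1 — x − y = 39 − 54082 = -54043. Step 2 — v_17(-54043) = 3 (factor: -54043 = −(17^3 · 11); the sign does not affect v_p). Step 3 — |x − y|_17 = 17^{-3} = 1/4913.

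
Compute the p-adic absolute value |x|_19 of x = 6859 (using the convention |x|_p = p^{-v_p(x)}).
|6859|_19 = 1/6859

Step 1 — compute v_19(x) by factoring powers of 19 out of the numerator and denominator: v_19(6859) = 3. Step 2 — apply |x|_p = p^{-v_p(x)} = 19^{-3} = 1/6859.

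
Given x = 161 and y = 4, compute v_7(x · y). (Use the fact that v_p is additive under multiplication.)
v_7(644) = 1

v_p(x) = 1 (factor: 161 = 7^1 · 23); v_p(y) = 0 (factor: 4 = 7^0 · 4). Additivity: v_p(xy) = v_p(x) + v_p(y) = 1 + 0 = 1. (Direct check: xy = 644 = 7^1 · (92).)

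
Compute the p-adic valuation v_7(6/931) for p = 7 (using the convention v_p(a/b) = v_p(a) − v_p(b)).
v_7(6/931) = -2

Factor powers of 7 from the numerator and denominator of the reduced fraction: 6 = 7^0 · 6 and 931 = 7^2 · 19. Apply v_p(a/b) = v_p(a) − v_p(b): v_7(6/931) = 0 − 2 = -2.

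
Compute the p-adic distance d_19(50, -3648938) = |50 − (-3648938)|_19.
d_19(50, -3648938) = 1/130321

Step 1 — x − y = 50 − (-3648938) = 3648988. Step 2 — v_19(3648988) = 4 (factor: 3648988 = (19^4 · 28); the sign does not affect v_p). Step 3 — |x − y|_19 = 19^{-4} = 1/130321.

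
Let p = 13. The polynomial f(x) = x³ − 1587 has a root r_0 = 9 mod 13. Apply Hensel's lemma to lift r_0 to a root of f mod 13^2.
r_1 = 48 (mod 169)

Hensel: r_{i+1} = r_i − f(r_i)/f′(r_i) mod 13^{i+2}, where f′(x) = 3x². Iterate:
  r_0 = 9 (mod 13)
  r_1 = 48 (mod 169)
Final: r = 48 with f(r) ≡ 0 mod 13^2.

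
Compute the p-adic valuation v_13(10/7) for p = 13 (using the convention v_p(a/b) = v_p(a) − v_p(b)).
v_13(10/7) = 0

Factor powers of 13 from the numerator and denominator of the reduced fraction: 10 = 13^0 · 10 and 7 = 13^0 · 7. Apply v_p(a/b) = v_p(a) − v_p(b): v_13(10/7) = 0 − 0 = 0.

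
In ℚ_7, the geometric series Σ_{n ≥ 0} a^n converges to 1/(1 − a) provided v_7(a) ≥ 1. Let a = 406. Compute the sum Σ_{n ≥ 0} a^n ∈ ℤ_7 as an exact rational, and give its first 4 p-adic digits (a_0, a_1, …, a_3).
Σ a^n = 1/(1 − a) = -1/405;  first 4 digits = (1, 2, 5, 6)

v_7(a) = 1 ≥ 1, so the series converges in ℤ_7 to 1/(1 − a) = 1/(1 − 406) = -1/405. Expand this rational in ℤ_7: compute digits iteratively via d_i = x_i mod 7, x_{i+1} = (x_i − d_i)/7. The first 4 digits are (1, 2, 5, 6).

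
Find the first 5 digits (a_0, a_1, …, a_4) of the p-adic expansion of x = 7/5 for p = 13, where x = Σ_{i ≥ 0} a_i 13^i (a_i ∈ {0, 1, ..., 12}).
(a_0, …, a_4) = (4, 5, 10, 7, 2)

v_13(7/5) = 0 (numerator and denominator both coprime to 13), so x ∈ ℤ_13^×. Compute digits iteratively via a_i = x_i mod 13, x_{i+1} = (x_i − a_i)/13, with x_0 = x:
  x_0 = 7/5;  a_0 = 4;  x_1 = (x_0 − 4)/13 = -1/5
  x_1 = -1/5;  a_1 = 5;  x_2 = (x_1 − 5)/13 = -2/5
  x_2 = -2/5;  a_2 = 10;  x_3 = (x_2 − 10)/13 = -4/5
  x_3 = -4/5;  a_3 = 7;  x_4 = (x_3 − 7)/13 = -3/5
  x_4 = -3/5;  a_4 = 2;  x_5 = (x_4 − 2)/13 = -1/5
Digits: (4, 5, 10, 7, 2).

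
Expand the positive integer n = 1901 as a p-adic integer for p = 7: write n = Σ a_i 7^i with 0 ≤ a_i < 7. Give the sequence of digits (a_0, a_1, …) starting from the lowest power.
(a_0, a_1, …) = (4, 5, 3, 5)

Repeated division by 7 gives the digits low-to-high: 1901 = 4 + 5·7^1 + 3·7^2 + 5·7^3. Digit sequence: (4, 5, 3, 5).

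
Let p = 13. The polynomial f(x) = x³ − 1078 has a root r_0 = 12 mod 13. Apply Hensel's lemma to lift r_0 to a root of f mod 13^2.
r_1 = 77 (mod 169)

Hensel: r_{i+1} = r_i − f(r_i)/f′(r_i) mod 13^{i+2}, where f′(x) = 3x². Iterate:
  r_0 = 12 (mod 13)
  r_1 = 77 (mod 169)
Final: r = 77 with f(r) ≡ 0 mod 13^2.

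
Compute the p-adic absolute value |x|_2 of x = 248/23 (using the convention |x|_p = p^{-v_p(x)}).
|248/23|_2 = 1/8

Step 1 — compute v_2(x) by factoring powers of 2 out of the numerator and denominator: v_2(248/23) = 3. Step 2 — apply |x|_p = p^{-v_p(x)} = 2^{-3} = 1/8.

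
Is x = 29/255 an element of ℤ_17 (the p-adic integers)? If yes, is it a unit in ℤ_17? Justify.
x ∉ ℤ_17 (v_17(x) = -1 < 0)

ℤ_17 = {x ∈ ℚ_17 : v_17(x) ≥ 0} and ℤ_17^× = {x ∈ ℤ_17 : v_17(x) = 0}. Here v_17(29/255) = v_17(num) − v_17(den) = -1; compare against these criteria.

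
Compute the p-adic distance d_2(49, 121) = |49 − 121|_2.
d_2(49, 121) = 1/8

Step 1 — x − y = 49 − 121 = -72. Step 2 — v_2(-72) = 3 (factor: -72 = −(2^3 · 9); the sign does not affect v_p). Step 3 — |x − y|_2 = 2^{-3} = 1/8.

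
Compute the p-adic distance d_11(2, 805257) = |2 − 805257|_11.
d_11(2, 805257) = 1/161051

Step 1 — x − y = 2 − 805257 = -805255. Step 2 — v_11(-805255) = 5 (factor: -805255 = −(11^5 · 5); the sign does not affect v_p). Step 3 — |x − y|_11 = 11^{-5} = 1/161051.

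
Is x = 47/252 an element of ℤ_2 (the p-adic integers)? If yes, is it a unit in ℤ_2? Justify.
x ∉ ℤ_2 (v_2(x) = -2 < 0)

ℤ_2 = {x ∈ ℚ_2 : v_2(x) ≥ 0} and ℤ_2^× = {x ∈ ℤ_2 : v_2(x) = 0}. Here v_2(47/252) = v_2(num) − v_2(den) = -2; compare against these criteria.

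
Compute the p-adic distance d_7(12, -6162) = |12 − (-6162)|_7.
d_7(12, -6162) = 1/343

Step 1 — x − y = 12 − (-6162) = 6174. Step 2 — v_7(6174) = 3 (factor: 6174 = (7^3 · 18); the sign does not affect v_p). Step 3 — |x − y|_7 = 7^{-3} = 1/343.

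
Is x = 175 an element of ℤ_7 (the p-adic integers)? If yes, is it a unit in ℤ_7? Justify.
x ∈ ℤ_7 but not a unit; v_7(x) = 1 > 0

ℤ_7 = {x ∈ ℚ_7 : v_7(x) ≥ 0} and ℤ_7^× = {x ∈ ℤ_7 : v_7(x) = 0}. Here v_7(175) = v_7(num) − v_7(den) = 1; compare against these criteria.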